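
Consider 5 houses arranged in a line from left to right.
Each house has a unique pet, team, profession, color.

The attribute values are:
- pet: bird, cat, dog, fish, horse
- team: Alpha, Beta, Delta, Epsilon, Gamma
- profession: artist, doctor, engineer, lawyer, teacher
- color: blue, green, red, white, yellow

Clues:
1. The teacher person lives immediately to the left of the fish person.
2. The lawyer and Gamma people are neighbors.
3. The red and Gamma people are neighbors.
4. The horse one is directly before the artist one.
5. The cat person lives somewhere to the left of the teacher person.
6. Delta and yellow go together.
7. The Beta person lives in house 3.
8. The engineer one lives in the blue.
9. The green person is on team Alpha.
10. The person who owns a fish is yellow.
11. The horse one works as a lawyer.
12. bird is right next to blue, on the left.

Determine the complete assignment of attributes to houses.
Solution:

House | Pet | Team | Profession | Color
---------------------------------------
  1   | horse | Epsilon | lawyer | red
  2   | bird | Gamma | artist | white
  3   | cat | Beta | engineer | blue
  4   | dog | Alpha | teacher | green
  5   | fish | Delta | doctor | yellow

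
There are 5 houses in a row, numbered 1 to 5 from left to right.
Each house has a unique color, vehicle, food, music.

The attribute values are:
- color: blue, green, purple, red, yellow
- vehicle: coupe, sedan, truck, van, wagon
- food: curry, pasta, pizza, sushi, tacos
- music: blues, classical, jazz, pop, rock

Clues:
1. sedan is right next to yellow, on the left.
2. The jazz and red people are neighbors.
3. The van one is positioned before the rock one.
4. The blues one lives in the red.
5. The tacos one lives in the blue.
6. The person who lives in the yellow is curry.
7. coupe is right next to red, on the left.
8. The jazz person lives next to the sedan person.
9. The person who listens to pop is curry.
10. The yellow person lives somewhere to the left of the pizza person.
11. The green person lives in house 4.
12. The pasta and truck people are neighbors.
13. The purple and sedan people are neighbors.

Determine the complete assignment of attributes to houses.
Solution:

House | Color | Vehicle | Food | Music
--------------------------------------
  1   | purple | coupe | sushi | jazz
  2   | red | sedan | pasta | blues
  3   | yellow | truck | curry | pop
  4   | green | van | pizza | classical
  5   | blue | wagon | tacos | rock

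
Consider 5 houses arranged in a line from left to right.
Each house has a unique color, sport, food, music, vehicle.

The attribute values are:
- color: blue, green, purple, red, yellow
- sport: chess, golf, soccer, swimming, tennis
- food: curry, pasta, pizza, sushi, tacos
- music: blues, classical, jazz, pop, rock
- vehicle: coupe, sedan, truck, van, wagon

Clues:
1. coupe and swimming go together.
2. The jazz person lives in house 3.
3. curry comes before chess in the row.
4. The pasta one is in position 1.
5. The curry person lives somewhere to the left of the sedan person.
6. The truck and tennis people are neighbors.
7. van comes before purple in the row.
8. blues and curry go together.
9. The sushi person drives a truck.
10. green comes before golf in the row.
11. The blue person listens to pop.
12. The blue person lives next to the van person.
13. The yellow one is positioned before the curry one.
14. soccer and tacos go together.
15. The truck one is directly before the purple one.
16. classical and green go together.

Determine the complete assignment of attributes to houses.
Solution:

House | Color | Sport | Food | Music | Vehicle
----------------------------------------------
  1   | blue | swimming | pasta | pop | coupe
  2   | green | soccer | tacos | classical | van
  3   | yellow | golf | sushi | jazz | truck
  4   | purple | tennis | curry | blues | wagon
  5   | red | chess | pizza | rock | sedan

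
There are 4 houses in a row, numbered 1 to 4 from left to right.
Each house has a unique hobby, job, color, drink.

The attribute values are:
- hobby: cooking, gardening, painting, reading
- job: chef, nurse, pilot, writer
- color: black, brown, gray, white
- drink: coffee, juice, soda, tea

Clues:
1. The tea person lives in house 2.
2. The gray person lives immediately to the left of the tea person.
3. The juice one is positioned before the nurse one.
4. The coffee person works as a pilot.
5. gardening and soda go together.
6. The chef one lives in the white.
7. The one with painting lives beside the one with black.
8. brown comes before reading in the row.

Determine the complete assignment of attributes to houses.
Solution:

House | Hobby | Job | Color | Drink
-----------------------------------
  1   | cooking | writer | gray | juice
  2   | painting | nurse | brown | tea
  3   | reading | pilot | black | coffee
  4   | gardening | chef | white | soda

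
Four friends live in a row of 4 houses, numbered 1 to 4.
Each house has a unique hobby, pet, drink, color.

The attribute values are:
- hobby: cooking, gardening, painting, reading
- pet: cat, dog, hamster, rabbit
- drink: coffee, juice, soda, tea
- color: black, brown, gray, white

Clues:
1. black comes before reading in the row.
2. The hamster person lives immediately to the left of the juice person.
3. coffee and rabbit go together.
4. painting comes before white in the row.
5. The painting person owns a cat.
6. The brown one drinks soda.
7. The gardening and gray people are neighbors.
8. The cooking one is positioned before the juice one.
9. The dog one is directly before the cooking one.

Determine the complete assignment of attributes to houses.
Solution:

House | Hobby | Pet | Drink | Color
-----------------------------------
  1   | gardening | dog | soda | brown
  2   | cooking | hamster | tea | gray
  3   | painting | cat | juice | black
  4   | reading | rabbit | coffee | white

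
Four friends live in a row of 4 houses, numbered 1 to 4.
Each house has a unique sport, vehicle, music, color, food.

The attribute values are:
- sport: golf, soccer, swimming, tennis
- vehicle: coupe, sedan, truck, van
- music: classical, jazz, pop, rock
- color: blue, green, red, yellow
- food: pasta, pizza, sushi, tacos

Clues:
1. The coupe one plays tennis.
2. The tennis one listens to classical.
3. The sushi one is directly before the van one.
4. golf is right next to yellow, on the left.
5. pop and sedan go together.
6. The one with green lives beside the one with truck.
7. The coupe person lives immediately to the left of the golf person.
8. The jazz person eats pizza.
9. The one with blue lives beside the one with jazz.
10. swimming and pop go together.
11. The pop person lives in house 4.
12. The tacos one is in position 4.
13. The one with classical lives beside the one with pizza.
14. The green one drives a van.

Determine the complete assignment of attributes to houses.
Solution:

House | Sport | Vehicle | Music | Color | Food
----------------------------------------------
  1   | tennis | coupe | classical | blue | sushi
  2   | golf | van | jazz | green | pizza
  3   | soccer | truck | rock | yellow | pasta
  4   | swimming | sedan | pop | red | tacos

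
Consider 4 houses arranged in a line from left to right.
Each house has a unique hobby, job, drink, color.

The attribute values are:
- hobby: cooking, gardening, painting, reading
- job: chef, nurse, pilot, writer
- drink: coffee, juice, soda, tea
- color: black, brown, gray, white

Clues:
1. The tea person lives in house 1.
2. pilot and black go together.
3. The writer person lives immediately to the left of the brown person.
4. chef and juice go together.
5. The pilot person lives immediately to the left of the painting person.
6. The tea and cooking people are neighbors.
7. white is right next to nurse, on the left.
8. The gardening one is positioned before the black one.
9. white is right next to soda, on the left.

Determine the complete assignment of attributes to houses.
Solution:

House | Hobby | Job | Drink | Color
-----------------------------------
  1   | gardening | writer | tea | white
  2   | cooking | nurse | soda | brown
  3   | reading | pilot | coffee | black
  4   | painting | chef | juice | gray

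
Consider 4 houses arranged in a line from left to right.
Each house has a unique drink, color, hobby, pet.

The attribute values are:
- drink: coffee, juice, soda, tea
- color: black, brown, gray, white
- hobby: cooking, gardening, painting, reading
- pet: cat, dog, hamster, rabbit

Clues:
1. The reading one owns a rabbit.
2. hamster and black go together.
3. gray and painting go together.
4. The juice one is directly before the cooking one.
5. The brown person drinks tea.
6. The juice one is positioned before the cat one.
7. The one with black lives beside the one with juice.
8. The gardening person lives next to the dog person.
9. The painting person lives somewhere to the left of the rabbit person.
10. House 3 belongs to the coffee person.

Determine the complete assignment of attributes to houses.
Solution:

House | Drink | Color | Hobby | Pet
-----------------------------------
  1   | soda | black | gardening | hamster
  2   | juice | gray | painting | dog
  3   | coffee | white | cooking | cat
  4   | tea | brown | reading | rabbit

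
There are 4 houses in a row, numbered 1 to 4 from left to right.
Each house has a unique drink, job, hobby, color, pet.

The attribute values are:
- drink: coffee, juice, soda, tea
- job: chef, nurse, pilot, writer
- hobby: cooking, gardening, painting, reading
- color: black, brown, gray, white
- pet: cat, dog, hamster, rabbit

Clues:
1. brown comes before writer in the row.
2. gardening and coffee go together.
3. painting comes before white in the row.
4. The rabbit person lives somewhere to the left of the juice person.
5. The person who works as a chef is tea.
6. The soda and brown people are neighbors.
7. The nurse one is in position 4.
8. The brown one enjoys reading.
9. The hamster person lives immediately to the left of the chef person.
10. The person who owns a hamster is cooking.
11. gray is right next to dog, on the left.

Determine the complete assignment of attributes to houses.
Solution:

House | Drink | Job | Hobby | Color | Pet
-----------------------------------------
  1   | soda | pilot | cooking | black | hamster
  2   | tea | chef | reading | brown | rabbit
  3   | juice | writer | painting | gray | cat
  4   | coffee | nurse | gardening | white | dog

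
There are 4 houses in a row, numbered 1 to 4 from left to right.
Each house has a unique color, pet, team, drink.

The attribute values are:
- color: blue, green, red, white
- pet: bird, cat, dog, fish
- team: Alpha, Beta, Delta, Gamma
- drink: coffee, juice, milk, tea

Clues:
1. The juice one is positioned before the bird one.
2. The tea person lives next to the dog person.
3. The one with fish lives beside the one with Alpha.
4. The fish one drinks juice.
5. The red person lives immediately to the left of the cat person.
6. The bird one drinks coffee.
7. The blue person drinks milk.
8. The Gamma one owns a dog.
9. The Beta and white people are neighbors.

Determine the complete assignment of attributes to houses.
Solution:

House | Color | Pet | Team | Drink
----------------------------------
  1   | red | fish | Beta | juice
  2   | white | cat | Alpha | tea
  3   | blue | dog | Gamma | milk
  4   | green | bird | Delta | coffee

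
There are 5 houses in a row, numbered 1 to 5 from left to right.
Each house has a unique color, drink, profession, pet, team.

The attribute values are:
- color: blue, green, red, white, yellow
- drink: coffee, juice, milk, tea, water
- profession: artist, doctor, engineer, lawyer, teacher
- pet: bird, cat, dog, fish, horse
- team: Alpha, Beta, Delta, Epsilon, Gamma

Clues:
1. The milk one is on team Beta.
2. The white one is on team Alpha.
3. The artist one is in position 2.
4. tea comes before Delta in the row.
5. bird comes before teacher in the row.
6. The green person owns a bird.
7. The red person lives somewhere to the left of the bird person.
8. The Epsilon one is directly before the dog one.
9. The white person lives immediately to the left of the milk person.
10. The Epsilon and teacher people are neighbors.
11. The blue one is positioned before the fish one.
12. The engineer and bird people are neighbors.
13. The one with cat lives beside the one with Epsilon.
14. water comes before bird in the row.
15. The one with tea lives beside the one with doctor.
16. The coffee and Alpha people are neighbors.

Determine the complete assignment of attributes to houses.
Solution:

House | Color | Drink | Profession | Pet | Team
-----------------------------------------------
  1   | red | water | engineer | cat | Gamma
  2   | green | coffee | artist | bird | Epsilon
  3   | white | tea | teacher | dog | Alpha
  4   | blue | milk | doctor | horse | Beta
  5   | yellow | juice | lawyer | fish | Delta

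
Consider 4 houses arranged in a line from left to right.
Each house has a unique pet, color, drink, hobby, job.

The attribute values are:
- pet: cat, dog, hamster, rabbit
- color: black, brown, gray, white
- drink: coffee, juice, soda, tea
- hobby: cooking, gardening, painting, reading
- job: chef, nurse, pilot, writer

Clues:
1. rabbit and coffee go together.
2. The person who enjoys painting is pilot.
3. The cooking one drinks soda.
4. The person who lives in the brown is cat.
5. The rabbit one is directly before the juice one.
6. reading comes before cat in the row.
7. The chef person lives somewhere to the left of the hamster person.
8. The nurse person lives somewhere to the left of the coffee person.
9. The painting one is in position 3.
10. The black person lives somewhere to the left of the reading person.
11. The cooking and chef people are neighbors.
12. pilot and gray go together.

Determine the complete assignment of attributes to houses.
Solution:

House | Pet | Color | Drink | Hobby | Job
-----------------------------------------
  1   | dog | black | soda | cooking | nurse
  2   | rabbit | white | coffee | reading | chef
  3   | hamster | gray | juice | painting | pilot
  4   | cat | brown | tea | gardening | writer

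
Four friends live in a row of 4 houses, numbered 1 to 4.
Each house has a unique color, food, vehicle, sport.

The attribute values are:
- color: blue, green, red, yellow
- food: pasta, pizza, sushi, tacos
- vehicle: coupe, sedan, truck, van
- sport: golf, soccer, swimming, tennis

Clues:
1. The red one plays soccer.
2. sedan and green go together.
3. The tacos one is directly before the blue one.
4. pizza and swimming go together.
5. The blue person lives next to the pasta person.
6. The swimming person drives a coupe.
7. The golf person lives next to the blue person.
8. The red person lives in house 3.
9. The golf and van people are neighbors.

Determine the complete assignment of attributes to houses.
Solution:

House | Color | Food | Vehicle | Sport
--------------------------------------
  1   | green | tacos | sedan | golf
  2   | blue | sushi | van | tennis
  3   | red | pasta | truck | soccer
  4   | yellow | pizza | coupe | swimming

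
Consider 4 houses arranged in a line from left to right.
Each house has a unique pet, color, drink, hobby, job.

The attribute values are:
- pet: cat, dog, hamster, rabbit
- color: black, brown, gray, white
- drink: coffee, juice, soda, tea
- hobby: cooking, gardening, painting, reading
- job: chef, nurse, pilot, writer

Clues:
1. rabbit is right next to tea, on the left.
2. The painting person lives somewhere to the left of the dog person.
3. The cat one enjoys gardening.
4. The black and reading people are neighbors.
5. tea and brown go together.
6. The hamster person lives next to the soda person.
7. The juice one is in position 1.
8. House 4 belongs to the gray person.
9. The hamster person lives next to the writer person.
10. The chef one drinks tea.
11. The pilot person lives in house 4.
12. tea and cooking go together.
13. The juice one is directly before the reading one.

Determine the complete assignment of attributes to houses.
Solution:

House | Pet | Color | Drink | Hobby | Job
-----------------------------------------
  1   | hamster | black | juice | painting | nurse
  2   | rabbit | white | soda | reading | writer
  3   | dog | brown | tea | cooking | chef
  4   | cat | gray | coffee | gardening | pilot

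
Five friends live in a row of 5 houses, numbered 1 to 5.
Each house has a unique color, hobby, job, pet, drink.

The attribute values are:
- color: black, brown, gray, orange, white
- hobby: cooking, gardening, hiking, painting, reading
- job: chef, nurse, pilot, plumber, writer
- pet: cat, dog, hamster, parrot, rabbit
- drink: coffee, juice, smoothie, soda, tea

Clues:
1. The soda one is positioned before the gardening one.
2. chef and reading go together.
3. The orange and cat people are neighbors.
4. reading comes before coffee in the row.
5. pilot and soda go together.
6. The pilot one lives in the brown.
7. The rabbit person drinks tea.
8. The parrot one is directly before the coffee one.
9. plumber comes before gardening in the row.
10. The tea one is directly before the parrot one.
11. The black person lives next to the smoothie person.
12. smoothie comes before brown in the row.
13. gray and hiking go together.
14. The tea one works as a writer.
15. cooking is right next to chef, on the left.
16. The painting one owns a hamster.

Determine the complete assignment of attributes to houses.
Solution:

House | Color | Hobby | Job | Pet | Drink
-----------------------------------------
  1   | black | cooking | writer | rabbit | tea
  2   | orange | reading | chef | parrot | smoothie
  3   | gray | hiking | plumber | cat | coffee
  4   | brown | painting | pilot | hamster | soda
  5   | white | gardening | nurse | dog | juice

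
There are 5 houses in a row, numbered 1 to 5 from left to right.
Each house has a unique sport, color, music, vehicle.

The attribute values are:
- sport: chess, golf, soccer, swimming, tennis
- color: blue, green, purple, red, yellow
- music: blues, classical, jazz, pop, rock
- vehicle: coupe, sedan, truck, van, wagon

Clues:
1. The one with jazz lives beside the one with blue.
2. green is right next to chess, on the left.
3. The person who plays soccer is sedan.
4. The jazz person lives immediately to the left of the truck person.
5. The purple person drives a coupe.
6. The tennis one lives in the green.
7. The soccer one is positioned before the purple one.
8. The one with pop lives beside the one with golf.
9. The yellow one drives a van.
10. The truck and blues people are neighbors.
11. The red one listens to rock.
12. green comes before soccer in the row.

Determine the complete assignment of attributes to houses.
Solution:

House | Sport | Color | Music | Vehicle
---------------------------------------
  1   | tennis | green | jazz | wagon
  2   | chess | blue | pop | truck
  3   | golf | yellow | blues | van
  4   | soccer | red | rock | sedan
  5   | swimming | purple | classical | coupe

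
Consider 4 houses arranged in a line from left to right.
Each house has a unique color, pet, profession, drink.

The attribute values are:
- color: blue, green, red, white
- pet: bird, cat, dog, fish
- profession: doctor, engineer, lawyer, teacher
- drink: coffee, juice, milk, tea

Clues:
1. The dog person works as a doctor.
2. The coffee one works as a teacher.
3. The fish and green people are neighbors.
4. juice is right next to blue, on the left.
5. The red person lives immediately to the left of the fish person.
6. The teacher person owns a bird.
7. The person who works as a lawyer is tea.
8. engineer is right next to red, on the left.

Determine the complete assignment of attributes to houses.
Solution:

House | Color | Pet | Profession | Drink
----------------------------------------
  1   | white | cat | engineer | milk
  2   | red | dog | doctor | juice
  3   | blue | fish | lawyer | tea
  4   | green | bird | teacher | coffee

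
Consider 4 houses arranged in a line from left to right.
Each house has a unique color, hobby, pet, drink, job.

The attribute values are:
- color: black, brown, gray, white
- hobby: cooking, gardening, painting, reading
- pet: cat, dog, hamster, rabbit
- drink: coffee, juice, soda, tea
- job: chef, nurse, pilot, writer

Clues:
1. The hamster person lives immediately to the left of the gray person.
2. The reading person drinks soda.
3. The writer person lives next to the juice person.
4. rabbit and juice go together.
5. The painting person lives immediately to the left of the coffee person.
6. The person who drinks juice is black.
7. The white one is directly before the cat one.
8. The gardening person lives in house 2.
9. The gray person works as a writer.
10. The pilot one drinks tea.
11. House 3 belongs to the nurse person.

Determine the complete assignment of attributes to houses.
Solution:

House | Color | Hobby | Pet | Drink | Job
-----------------------------------------
  1   | white | painting | hamster | tea | pilot
  2   | gray | gardening | cat | coffee | writer
  3   | black | cooking | rabbit | juice | nurse
  4   | brown | reading | dog | soda | chef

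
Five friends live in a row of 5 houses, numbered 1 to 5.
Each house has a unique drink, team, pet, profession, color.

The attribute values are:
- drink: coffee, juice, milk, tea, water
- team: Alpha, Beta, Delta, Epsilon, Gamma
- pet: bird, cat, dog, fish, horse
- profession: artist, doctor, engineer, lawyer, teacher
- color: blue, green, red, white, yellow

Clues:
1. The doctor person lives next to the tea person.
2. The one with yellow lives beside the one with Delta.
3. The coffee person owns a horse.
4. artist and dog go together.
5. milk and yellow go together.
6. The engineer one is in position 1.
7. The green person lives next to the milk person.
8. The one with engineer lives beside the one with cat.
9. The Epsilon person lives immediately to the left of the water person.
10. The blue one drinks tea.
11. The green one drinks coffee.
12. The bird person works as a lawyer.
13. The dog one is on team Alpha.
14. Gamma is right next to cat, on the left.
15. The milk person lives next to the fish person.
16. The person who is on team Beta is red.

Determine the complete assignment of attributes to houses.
Solution:

House | Drink | Team | Pet | Profession | Color
-----------------------------------------------
  1   | coffee | Gamma | horse | engineer | green
  2   | milk | Epsilon | cat | teacher | yellow
  3   | water | Delta | fish | doctor | white
  4   | tea | Alpha | dog | artist | blue
  5   | juice | Beta | bird | lawyer | red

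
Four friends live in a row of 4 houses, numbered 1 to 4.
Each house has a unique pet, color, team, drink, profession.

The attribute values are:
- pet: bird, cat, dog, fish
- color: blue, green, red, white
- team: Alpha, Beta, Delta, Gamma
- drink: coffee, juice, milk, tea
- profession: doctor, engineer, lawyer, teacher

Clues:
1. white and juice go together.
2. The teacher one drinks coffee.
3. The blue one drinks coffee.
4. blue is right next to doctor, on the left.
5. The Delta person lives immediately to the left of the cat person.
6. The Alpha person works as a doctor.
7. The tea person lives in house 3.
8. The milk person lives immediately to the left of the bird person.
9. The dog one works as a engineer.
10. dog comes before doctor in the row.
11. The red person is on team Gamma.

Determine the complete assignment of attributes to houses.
Solution:

House | Pet | Color | Team | Drink | Profession
-----------------------------------------------
  1   | dog | red | Gamma | milk | engineer
  2   | bird | blue | Delta | coffee | teacher
  3   | cat | green | Alpha | tea | doctor
  4   | fish | white | Beta | juice | lawyer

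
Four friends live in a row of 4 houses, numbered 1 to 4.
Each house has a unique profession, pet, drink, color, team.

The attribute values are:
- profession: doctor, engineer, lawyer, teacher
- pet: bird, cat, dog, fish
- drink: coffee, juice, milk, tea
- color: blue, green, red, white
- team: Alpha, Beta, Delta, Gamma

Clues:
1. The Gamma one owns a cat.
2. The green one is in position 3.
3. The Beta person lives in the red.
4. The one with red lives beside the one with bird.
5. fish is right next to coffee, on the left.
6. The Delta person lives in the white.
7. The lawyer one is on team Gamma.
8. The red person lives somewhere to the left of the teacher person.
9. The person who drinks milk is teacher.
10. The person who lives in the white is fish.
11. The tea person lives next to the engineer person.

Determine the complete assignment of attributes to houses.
Solution:

House | Profession | Pet | Drink | Color | Team
-----------------------------------------------
  1   | doctor | fish | tea | white | Delta
  2   | engineer | dog | coffee | red | Beta
  3   | teacher | bird | milk | green | Alpha
  4   | lawyer | cat | juice | blue | Gamma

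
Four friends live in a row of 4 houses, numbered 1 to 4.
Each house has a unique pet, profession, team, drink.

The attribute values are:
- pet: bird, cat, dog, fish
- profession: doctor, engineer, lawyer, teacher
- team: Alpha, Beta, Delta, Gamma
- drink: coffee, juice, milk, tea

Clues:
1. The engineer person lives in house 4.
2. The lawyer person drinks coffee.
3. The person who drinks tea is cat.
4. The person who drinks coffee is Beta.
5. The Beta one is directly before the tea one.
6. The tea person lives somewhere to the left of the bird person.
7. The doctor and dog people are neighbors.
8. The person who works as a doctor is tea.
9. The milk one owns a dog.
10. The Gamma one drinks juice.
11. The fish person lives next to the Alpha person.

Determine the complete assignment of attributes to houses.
Solution:

House | Pet | Profession | Team | Drink
---------------------------------------
  1   | fish | lawyer | Beta | coffee
  2   | cat | doctor | Alpha | tea
  3   | dog | teacher | Delta | milk
  4   | bird | engineer | Gamma | juice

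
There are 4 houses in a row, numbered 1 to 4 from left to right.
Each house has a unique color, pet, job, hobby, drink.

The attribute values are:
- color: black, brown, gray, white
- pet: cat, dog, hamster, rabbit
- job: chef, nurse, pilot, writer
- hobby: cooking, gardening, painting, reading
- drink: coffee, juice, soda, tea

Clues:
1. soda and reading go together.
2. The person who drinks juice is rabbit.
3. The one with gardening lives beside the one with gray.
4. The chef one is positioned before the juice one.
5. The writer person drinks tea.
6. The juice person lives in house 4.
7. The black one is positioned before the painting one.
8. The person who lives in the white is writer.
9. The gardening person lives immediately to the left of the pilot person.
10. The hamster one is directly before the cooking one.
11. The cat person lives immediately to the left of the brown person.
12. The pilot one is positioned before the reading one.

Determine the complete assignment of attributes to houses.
Solution:

House | Color | Pet | Job | Hobby | Drink
-----------------------------------------
  1   | white | hamster | writer | gardening | tea
  2   | gray | dog | pilot | cooking | coffee
  3   | black | cat | chef | reading | soda
  4   | brown | rabbit | nurse | painting | juice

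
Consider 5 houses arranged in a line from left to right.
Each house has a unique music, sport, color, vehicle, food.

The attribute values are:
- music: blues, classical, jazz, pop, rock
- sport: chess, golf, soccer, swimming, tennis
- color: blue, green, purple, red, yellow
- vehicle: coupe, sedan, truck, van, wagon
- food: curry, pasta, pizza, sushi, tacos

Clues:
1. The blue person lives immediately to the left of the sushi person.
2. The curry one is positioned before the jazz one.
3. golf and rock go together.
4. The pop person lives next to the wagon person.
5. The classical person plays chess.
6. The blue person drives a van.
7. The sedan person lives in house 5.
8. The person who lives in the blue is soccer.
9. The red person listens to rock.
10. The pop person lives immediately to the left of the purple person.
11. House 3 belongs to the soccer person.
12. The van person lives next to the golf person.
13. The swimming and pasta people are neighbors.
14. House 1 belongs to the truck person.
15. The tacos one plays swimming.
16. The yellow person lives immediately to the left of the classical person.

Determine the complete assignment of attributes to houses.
Solution:

House | Music | Sport | Color | Vehicle | Food
----------------------------------------------
  1   | pop | swimming | yellow | truck | tacos
  2   | classical | chess | purple | wagon | pasta
  3   | blues | soccer | blue | van | curry
  4   | rock | golf | red | coupe | sushi
  5   | jazz | tennis | green | sedan | pizza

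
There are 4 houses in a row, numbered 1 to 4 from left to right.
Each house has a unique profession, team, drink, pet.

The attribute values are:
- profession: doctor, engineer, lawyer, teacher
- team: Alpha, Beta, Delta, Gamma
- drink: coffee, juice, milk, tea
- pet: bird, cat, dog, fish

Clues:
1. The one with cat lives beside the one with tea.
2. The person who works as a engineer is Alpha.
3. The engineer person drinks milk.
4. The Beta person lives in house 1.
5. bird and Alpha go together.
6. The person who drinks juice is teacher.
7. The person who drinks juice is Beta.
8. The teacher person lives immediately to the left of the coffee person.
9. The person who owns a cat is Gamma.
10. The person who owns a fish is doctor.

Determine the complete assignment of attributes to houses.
Solution:

House | Profession | Team | Drink | Pet
---------------------------------------
  1   | teacher | Beta | juice | dog
  2   | lawyer | Gamma | coffee | cat
  3   | doctor | Delta | tea | fish
  4   | engineer | Alpha | milk | bird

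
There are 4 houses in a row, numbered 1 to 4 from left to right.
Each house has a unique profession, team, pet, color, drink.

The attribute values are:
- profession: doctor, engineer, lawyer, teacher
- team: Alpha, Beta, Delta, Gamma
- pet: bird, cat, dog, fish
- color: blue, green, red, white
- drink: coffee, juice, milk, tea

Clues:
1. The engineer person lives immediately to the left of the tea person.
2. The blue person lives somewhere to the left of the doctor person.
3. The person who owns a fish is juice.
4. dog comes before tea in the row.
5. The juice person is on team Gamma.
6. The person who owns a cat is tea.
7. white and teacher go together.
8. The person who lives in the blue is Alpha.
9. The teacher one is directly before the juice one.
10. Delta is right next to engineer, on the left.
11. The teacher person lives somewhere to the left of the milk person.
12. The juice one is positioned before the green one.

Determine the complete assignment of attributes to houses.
Solution:

House | Profession | Team | Pet | Color | Drink
-----------------------------------------------
  1   | teacher | Delta | dog | white | coffee
  2   | engineer | Gamma | fish | red | juice
  3   | lawyer | Alpha | cat | blue | tea
  4   | doctor | Beta | bird | green | milk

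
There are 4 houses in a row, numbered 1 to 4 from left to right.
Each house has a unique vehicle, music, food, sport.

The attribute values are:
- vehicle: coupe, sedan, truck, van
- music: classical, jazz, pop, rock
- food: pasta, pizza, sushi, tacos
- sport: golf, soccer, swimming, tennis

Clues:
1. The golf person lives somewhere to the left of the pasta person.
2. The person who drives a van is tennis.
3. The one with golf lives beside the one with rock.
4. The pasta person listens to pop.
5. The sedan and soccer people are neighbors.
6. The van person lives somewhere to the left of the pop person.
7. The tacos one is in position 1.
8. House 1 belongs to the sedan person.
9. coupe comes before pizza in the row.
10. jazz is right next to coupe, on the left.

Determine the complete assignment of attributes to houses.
Solution:

House | Vehicle | Music | Food | Sport
--------------------------------------
  1   | sedan | jazz | tacos | golf
  2   | coupe | rock | sushi | soccer
  3   | van | classical | pizza | tennis
  4   | truck | pop | pasta | swimming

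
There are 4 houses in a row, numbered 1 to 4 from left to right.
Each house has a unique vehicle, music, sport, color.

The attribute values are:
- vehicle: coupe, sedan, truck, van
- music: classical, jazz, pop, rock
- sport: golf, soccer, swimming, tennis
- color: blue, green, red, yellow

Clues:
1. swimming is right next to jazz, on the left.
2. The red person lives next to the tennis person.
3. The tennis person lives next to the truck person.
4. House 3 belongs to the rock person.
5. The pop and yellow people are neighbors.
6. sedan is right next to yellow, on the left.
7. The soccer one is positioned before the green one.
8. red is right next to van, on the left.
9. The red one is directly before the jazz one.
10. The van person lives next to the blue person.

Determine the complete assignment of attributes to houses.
Solution:

House | Vehicle | Music | Sport | Color
---------------------------------------
  1   | sedan | pop | swimming | red
  2   | van | jazz | tennis | yellow
  3   | truck | rock | soccer | blue
  4   | coupe | classical | golf | green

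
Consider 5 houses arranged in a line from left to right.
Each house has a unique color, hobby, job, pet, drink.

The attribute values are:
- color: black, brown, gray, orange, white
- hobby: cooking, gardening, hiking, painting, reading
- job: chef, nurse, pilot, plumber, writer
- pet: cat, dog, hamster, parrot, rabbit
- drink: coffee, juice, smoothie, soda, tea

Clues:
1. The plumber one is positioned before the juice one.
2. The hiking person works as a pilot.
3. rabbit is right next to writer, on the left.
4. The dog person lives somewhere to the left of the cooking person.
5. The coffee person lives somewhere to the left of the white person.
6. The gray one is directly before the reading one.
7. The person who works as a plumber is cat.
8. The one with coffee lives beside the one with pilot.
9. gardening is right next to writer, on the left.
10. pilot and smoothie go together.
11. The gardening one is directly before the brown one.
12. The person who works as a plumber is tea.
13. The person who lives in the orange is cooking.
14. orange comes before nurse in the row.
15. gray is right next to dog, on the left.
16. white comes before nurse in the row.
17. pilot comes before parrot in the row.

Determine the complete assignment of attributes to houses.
Solution:

House | Color | Hobby | Job | Pet | Drink
-----------------------------------------
  1   | gray | gardening | chef | rabbit | soda
  2   | brown | reading | writer | dog | coffee
  3   | white | hiking | pilot | hamster | smoothie
  4   | orange | cooking | plumber | cat | tea
  5   | black | painting | nurse | parrot | juice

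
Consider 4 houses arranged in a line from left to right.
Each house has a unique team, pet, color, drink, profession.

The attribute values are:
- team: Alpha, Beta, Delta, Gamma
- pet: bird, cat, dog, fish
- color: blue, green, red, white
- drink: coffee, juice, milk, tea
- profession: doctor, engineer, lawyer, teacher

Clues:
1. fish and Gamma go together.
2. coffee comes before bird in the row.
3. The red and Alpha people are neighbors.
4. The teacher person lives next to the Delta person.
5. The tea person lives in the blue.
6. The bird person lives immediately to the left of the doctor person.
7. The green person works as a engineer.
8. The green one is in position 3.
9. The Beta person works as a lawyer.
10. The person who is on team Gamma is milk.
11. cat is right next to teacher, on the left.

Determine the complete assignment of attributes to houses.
Solution:

House | Team | Pet | Color | Drink | Profession
-----------------------------------------------
  1   | Beta | cat | red | coffee | lawyer
  2   | Alpha | dog | blue | tea | teacher
  3   | Delta | bird | green | juice | engineer
  4   | Gamma | fish | white | milk | doctor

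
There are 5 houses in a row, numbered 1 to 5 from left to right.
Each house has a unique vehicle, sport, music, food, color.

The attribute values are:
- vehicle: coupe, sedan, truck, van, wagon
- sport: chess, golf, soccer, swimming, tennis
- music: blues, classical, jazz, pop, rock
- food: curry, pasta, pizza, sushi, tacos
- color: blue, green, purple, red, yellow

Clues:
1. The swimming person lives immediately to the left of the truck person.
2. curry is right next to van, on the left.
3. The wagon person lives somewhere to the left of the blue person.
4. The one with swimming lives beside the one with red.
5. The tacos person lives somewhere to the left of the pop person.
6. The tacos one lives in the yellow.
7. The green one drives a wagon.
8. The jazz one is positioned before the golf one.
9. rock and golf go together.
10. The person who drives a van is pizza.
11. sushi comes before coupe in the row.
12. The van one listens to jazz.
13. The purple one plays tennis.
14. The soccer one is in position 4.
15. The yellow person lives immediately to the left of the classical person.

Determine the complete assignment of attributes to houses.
Solution:

House | Vehicle | Sport | Music | Food | Color
----------------------------------------------
  1   | sedan | swimming | blues | tacos | yellow
  2   | truck | chess | classical | curry | red
  3   | van | tennis | jazz | pizza | purple
  4   | wagon | soccer | pop | sushi | green
  5   | coupe | golf | rock | pasta | blue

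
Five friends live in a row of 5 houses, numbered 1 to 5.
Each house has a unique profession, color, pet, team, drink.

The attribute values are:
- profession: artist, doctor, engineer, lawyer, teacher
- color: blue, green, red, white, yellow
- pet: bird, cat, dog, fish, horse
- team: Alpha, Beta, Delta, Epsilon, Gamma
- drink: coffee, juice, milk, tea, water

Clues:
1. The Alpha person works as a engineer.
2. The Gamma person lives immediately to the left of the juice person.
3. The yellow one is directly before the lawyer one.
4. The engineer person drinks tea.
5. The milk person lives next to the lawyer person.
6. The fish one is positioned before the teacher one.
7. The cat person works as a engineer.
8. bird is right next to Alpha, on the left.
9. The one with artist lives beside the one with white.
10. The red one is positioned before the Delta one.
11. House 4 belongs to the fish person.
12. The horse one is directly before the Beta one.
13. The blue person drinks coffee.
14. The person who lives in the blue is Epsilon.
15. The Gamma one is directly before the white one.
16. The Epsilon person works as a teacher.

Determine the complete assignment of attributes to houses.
Solution:

House | Profession | Color | Pet | Team | Drink
-----------------------------------------------
  1   | artist | yellow | horse | Gamma | milk
  2   | lawyer | white | bird | Beta | juice
  3   | engineer | red | cat | Alpha | tea
  4   | doctor | green | fish | Delta | water
  5   | teacher | blue | dog | Epsilon | coffee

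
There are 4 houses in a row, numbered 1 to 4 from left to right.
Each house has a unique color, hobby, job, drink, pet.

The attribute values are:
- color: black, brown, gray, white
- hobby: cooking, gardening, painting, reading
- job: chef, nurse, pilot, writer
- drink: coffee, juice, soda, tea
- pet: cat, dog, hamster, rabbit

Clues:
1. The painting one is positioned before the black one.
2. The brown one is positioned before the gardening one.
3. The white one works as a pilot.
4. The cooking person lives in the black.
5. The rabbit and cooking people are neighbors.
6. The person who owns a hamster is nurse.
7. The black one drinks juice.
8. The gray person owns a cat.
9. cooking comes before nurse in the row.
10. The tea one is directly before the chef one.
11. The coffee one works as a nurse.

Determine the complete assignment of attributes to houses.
Solution:

House | Color | Hobby | Job | Drink | Pet
-----------------------------------------
  1   | white | painting | pilot | tea | rabbit
  2   | black | cooking | chef | juice | dog
  3   | brown | reading | nurse | coffee | hamster
  4   | gray | gardening | writer | soda | cat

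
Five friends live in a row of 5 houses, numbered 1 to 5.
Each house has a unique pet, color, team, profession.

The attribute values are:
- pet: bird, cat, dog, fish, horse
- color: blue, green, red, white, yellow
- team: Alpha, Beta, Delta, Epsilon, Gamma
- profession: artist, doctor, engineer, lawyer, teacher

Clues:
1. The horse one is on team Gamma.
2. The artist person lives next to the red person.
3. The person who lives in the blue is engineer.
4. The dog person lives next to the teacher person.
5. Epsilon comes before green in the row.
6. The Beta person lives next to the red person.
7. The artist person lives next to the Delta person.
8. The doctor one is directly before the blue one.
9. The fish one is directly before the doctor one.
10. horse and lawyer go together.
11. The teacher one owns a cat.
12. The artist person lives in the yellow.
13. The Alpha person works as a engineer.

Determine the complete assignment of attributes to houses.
Solution:

House | Pet | Color | Team | Profession
---------------------------------------
  1   | fish | yellow | Beta | artist
  2   | bird | red | Delta | doctor
  3   | dog | blue | Alpha | engineer
  4   | cat | white | Epsilon | teacher
  5   | horse | green | Gamma | lawyer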